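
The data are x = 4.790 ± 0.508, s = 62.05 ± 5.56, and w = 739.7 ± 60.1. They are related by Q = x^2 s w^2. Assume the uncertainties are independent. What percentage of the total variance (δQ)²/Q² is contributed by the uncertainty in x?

(δQ/Q)² = (2·δx/x)² + (1·δs/s)² + (2·δw/w)²
  x term: (2×0.106)² = 0.0450
  s term: (1×0.0896)² = 0.00803
  w term: (2×0.0812)² = 0.0264
Total = 0.0794. Share from x = 0.0450/0.0794 = 0.566.

56.6%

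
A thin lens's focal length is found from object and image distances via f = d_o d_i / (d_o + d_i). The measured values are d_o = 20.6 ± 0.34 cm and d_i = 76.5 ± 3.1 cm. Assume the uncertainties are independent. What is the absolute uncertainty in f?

0.253 cm

∂f/∂d_o = (d_i/(d_o+d_i))² = 0.621;  ∂f/∂d_i = (d_o/(d_o+d_i))² = 0.0450
δf = √((∂f/∂d_o · δd_o)² + (∂f/∂d_i · δd_i)²) = √(0.0445 + 0.0195) = 0.253 cm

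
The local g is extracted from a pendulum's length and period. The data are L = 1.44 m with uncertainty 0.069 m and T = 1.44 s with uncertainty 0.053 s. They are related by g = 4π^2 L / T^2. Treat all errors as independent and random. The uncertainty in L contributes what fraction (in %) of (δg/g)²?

29.8%

(δg/g)² = (1·δL/L)² + (-2·δT/T)²
  L term: (1×0.0479)² = 0.00230
  T term: (-2×0.0368)² = 0.00542
Total = 0.00771. Share from L = 0.00230/0.00771 = 0.298.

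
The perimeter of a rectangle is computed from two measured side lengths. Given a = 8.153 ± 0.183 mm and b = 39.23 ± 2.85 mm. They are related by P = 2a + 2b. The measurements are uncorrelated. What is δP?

Sums and differences: (δP)² = Σ (cᵢ δxᵢ)².
  (2·δa)² = 0.134;  (2·δb)² = 32.5
δP = √(32.6) = 5.71 mm

5.71 mm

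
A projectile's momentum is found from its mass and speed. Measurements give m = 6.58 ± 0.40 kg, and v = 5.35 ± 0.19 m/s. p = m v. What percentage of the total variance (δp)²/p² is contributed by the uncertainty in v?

25.4%

(δp/p)² = (1·δm/m)² + (1·δv/v)²
  m term: (1×0.0608)² = 0.00370
  v term: (1×0.0355)² = 0.00126
Total = 0.00496. Share from v = 0.00126/0.00496 = 0.254.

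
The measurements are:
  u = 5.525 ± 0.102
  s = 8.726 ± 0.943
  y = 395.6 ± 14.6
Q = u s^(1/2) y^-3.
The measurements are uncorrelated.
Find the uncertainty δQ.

3.28e-08

Products/powers → add relative errors in quadrature, weighted by exponent:
  (1·δu/u)² = (1×0.0185)² = 0.000341;  (½·δs/s)² = (0.5×0.108)² = 0.00292;  (-3·δy/y)² = (-3×0.0369)² = 0.0123
δQ/Q = √(0.0155) = 0.125
Q = 2.636e-07, so δQ = 0.125 × 2.636e-07 = 3.28e-08.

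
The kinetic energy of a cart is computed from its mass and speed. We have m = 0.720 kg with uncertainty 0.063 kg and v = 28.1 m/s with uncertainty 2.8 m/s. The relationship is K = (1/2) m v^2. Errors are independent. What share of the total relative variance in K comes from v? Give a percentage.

(δK/K)² = (1·δm/m)² + (2·δv/v)²
  m term: (1×0.0875)² = 0.00766
  v term: (2×0.0996)² = 0.0397
Total = 0.0474. Share from v = 0.0397/0.0474 = 0.838.

83.8%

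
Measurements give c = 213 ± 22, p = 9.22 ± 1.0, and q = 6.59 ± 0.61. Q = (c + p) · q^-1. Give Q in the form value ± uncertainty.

Let u = c + p = 222. δu = √(δc² + δp²) = √(484 + 1.00) = 22.0, so δu/u = 0.0991.
Q is then a monomial in u, q:
δQ/Q = √((δu/u)² + (-1·δq/q)²) = √(0.00982 + 0.00857) = 0.136
Q = 33.7, so δQ = 0.136 × 33.7 = 4.57.

33.7 ± 4.57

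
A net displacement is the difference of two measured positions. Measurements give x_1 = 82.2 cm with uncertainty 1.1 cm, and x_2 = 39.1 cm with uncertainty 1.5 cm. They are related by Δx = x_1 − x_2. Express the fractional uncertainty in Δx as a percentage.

4.32%

Δx is a linear combination, so absolute uncertainties add in quadrature:
  (δx_1)² = 1.21;  (δx_2)² = 2.25
δΔx = √(3.46) = 1.86 cm
Δx = 43.1 cm, so δΔx/Δx = 1.86/43.1 = 0.0432.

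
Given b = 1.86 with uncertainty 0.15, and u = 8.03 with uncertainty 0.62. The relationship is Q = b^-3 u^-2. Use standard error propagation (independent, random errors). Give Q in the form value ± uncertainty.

Since Q is a product/quotient, work with relative uncertainties:
  (-3·δb/b)² = (-3×0.0806)² = 0.0585;  (-2·δu/u)² = (-2×0.0772)² = 0.0238
δQ/Q = √(0.0824) = 0.287
Q = 0.00241, so δQ = 0.287 × 0.00241 = 0.000692.

0.00241 ± 0.000692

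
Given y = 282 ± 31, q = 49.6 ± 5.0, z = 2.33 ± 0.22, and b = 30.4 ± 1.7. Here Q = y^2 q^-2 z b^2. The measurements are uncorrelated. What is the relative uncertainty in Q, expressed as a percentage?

33.2%

Relative error in a monomial: (δQ/Q)² = Σ (nᵢ · δxᵢ/xᵢ)².
  (2·δy/y)² = (2×0.110)² = 0.0483;  (-2·δq/q)² = (-2×0.101)² = 0.0406;  (1·δz/z)² = (1×0.0944)² = 0.00892;  (2·δb/b)² = (2×0.0559)² = 0.0125
δQ/Q = √(0.110) = 0.332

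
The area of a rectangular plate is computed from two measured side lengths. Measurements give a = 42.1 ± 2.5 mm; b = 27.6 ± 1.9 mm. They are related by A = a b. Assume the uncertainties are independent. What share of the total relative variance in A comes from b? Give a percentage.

(δA/A)² = (1·δa/a)² + (1·δb/b)²
  a term: (1×0.0594)² = 0.00353
  b term: (1×0.0688)² = 0.00474
Total = 0.00827. Share from b = 0.00474/0.00827 = 0.573.

57.3%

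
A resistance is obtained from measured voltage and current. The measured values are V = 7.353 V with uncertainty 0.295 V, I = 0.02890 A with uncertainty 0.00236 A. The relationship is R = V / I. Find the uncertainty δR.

R is a product of powers, so relative uncertainties combine in quadrature:
  (1·δV/V)² = (1×0.0401)² = 0.00161;  (-1·δI/I)² = (-1×0.0817)² = 0.00667
δR/R = √(0.00828) = 0.0910
R = 254.4 Ω, so δR = 0.0910 × 254.4 = 23.1 Ω.

23.1 Ω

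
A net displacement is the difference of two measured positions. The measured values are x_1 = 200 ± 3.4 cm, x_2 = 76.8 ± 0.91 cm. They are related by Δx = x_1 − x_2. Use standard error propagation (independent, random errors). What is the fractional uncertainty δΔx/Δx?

0.0286

Sums and differences: (δΔx)² = Σ (cᵢ δxᵢ)².
  (δx_1)² = 11.6;  (δx_2)² = 0.828
δΔx = √(12.4) = 3.52 cm
Δx = 123 cm, so δΔx/Δx = 3.52/123 = 0.0286.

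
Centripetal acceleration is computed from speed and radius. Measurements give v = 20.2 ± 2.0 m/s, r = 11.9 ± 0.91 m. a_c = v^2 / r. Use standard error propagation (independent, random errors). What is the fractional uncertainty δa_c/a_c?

0.212

a_c is a product of powers, so relative uncertainties combine in quadrature:
  (2·δv/v)² = (2×0.0990)² = 0.0392;  (-1·δr/r)² = (-1×0.0765)² = 0.00585
δa_c/a_c = √(0.0451) = 0.212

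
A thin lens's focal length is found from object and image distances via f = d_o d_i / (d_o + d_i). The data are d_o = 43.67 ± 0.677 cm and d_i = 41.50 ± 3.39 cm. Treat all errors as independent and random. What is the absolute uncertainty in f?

0.906 cm

∂f/∂d_o = (d_i/(d_o+d_i))² = 0.237;  ∂f/∂d_i = (d_o/(d_o+d_i))² = 0.263
δf = √((∂f/∂d_o · δd_o)² + (∂f/∂d_i · δd_i)²) = √(0.0258 + 0.794) = 0.906 cm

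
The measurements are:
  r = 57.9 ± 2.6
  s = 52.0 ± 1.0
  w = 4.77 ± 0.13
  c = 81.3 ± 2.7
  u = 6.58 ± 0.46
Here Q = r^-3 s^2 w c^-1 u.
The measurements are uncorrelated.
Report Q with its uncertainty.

Relative error in a monomial: (δQ/Q)² = Σ (nᵢ · δxᵢ/xᵢ)².
  (-3·δr/r)² = (-3×0.0449)² = 0.0181;  (2·δs/s)² = (2×0.0192)² = 0.00148;  (1·δw/w)² = (1×0.0273)² = 0.000743;  (-1·δc/c)² = (-1×0.0332)² = 0.00110;  (1·δu/u)² = (1×0.0699)² = 0.00489
δQ/Q = √(0.0264) = 0.162
Q = 0.00538, so δQ = 0.162 × 0.00538 = 0.000873.

0.00538 ± 0.000873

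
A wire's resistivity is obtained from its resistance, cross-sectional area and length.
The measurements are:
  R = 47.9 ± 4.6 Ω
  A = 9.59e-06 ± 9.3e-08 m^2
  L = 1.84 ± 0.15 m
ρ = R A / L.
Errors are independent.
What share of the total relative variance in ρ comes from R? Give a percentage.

57.8%

(δρ/ρ)² = (1·δR/R)² + (1·δA/A)² + (-1·δL/L)²
  R term: (1×0.0960)² = 0.00922
  A term: (1×0.00970)² = 9.4e-05
  L term: (-1×0.0815)² = 0.00665
Total = 0.0160. Share from R = 0.00922/0.0160 = 0.578.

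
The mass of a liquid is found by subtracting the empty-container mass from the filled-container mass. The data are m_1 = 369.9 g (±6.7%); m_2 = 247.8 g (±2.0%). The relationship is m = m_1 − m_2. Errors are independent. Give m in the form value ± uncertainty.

122.1 ± 25.3 g

Absolute uncertainties add in quadrature for a linear combination:
  (δm_1)² = 614;  (δm_2)² = 24.6
δm = √(639) = 25.3 g
m = 122.1 g.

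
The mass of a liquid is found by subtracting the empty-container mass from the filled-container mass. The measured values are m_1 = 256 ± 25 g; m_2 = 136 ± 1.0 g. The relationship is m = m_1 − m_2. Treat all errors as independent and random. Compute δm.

Each term contributes (cᵢ δxᵢ)² to (δm)²:
  (δm_1)² = 625;  (δm_2)² = 1.00
δm = √(626) = 25.0 g

25.0 g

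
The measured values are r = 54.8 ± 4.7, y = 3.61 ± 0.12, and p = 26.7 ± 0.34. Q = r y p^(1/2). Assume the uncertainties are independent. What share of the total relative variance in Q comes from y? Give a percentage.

(δQ/Q)² = (1·δr/r)² + (1·δy/y)² + (½·δp/p)²
  r term: (1×0.0858)² = 0.00736
  y term: (1×0.0332)² = 0.00110
  p term: (0.5×0.0127)² = 4.05e-05
Total = 0.00850. Share from y = 0.00110/0.00850 = 0.130.

13.0%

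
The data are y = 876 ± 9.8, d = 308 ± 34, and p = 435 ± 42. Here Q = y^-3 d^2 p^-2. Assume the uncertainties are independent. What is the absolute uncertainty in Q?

2.2e-10

Since Q is a product/quotient, work with relative uncertainties:
  (-3·δy/y)² = (-3×0.0112)² = 0.00113;  (2·δd/d)² = (2×0.110)² = 0.0487;  (-2·δp/p)² = (-2×0.0966)² = 0.0373
δQ/Q = √(0.0872) = 0.295
Q = 7.46e-10, so δQ = 0.295 × 7.46e-10 = 2.2e-10.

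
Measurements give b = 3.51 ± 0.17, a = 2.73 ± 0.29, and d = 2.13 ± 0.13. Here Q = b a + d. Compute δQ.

Let p = b·a = 9.58. δp/p = √((1·δb/b)² + (1·δa/a)²) = √(0.00235 + 0.0113) = 0.117, so δp = 1.12.
Q = p + d: δQ = √(δp² + δd²) = √(1.25 + 0.0169) = 1.13

1.13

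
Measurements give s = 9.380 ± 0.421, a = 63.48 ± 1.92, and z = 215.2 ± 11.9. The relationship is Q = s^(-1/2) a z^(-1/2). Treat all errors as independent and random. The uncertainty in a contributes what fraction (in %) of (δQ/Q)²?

(δQ/Q)² = (−½·δs/s)² + (1·δa/a)² + (−½·δz/z)²
  s term: (-0.5×0.0449)² = 0.000504
  a term: (1×0.0302)² = 0.000915
  z term: (-0.5×0.0553)² = 0.000764
Total = 0.00218. Share from a = 0.000915/0.00218 = 0.419.

41.9%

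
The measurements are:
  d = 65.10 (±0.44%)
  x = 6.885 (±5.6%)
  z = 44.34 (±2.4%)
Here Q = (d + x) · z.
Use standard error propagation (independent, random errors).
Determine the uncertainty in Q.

Let u = d + x = 71.98. δu = √(δd² + δx²) = √(0.0820 + 0.149) = 0.480, so δu/u = 0.00667.
Q is then a monomial in u, z:
δQ/Q = √((δu/u)² + (1·δz/z)²) = √(4.45e-05 + 0.000576) = 0.0249
Q = 3192, so δQ = 0.0249 × 3192 = 79.5.

79.5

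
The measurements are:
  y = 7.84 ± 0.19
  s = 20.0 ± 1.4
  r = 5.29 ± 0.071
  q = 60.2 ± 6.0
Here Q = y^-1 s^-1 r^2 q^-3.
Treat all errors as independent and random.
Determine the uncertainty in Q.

Each factor contributes (exponent × relative error)² to (δQ/Q)²:
  (-1·δy/y)² = (-1×0.0242)² = 0.000587;  (-1·δs/s)² = (-1×0.0700)² = 0.00490;  (2·δr/r)² = (2×0.0134)² = 0.000721;  (-3·δq/q)² = (-3×0.0997)² = 0.0894
δQ/Q = √(0.0956) = 0.309
Q = 8.18e-07, so δQ = 0.309 × 8.18e-07 = 2.53e-07.

2.53e-07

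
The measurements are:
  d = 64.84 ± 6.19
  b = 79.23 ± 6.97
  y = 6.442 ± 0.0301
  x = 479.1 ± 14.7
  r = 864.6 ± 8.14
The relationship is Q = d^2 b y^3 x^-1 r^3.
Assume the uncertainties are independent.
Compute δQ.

Q is a product of powers, so relative uncertainties combine in quadrature:
  (2·δd/d)² = (2×0.0955)² = 0.0365;  (1·δb/b)² = (1×0.0880)² = 0.00774;  (3·δy/y)² = (3×0.00467)² = 0.000196;  (-1·δx/x)² = (-1×0.0307)² = 0.000941;  (3·δr/r)² = (3×0.00941)² = 0.000798
δQ/Q = √(0.0461) = 0.215
Q = 1.201e+14, so δQ = 0.215 × 1.201e+14 = 2.58e+13.

2.58e+13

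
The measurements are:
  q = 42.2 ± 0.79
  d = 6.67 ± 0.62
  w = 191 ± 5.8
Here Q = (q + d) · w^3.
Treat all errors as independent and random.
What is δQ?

Let u = q + d = 48.9. δu = √(δq² + δd²) = √(0.624 + 0.384) = 1.00, so δu/u = 0.0205.
Q is then a monomial in u, w:
δQ/Q = √((δu/u)² + (3·δw/w)²) = √(0.000422 + 0.00830) = 0.0934
Q = 3.41e+08, so δQ = 0.0934 × 3.41e+08 = 3.18e+07.

3.18e+07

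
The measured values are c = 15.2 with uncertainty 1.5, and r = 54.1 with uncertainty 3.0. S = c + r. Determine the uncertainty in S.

3.35

For a sum/difference, combine absolute errors in quadrature:
  (δc)² = 2.25;  (δr)² = 9.00
δS = √(11.2) = 3.35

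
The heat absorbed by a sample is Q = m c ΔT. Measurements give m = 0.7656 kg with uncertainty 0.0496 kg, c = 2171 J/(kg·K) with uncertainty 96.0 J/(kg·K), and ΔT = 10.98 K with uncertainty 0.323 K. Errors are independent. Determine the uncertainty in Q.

Products/powers → add relative errors in quadrature, weighted by exponent:
  (1·δm/m)² = (1×0.0648)² = 0.00420;  (1·δc/c)² = (1×0.0442)² = 0.00196;  (1·δΔT/ΔT)² = (1×0.0294)² = 0.000865
δQ/Q = √(0.00702) = 0.0838
Q = 18250 J, so δQ = 0.0838 × 18250 = 1530 J.

1530 J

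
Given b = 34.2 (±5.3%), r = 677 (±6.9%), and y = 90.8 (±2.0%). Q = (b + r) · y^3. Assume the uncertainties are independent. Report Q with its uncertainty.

(5.32 ± 0.474) × 10^8

Let u = b + r = 711. δu = √(δb² + δr²) = √(3.29 + 2180) = 46.7, so δu/u = 0.0657.
Q is then a monomial in u, y:
δQ/Q = √((δu/u)² + (3·δy/y)²) = √(0.00432 + 0.00360) = 0.0890
Q = 5.32e+08, so δQ = 0.0890 × 5.32e+08 = 4.74e+07.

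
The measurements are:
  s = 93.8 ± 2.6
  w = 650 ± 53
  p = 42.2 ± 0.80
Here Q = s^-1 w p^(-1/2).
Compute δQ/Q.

0.0866

For a monomial Q ∝ s^-1, w, p^(-1/2), fractional errors add in quadrature:
  (-1·δs/s)² = (-1×0.0277)² = 0.000768;  (1·δw/w)² = (1×0.0815)² = 0.00665;  (−½·δp/p)² = (-0.5×0.0190)² = 8.98e-05
δQ/Q = √(0.00751) = 0.0866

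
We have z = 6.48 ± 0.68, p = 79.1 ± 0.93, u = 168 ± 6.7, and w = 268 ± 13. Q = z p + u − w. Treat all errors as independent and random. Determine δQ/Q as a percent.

13.6%

Let h = z·p = 513. δh/h = √((1·δz/z)² + (1·δp/p)²) = √(0.0110 + 0.000138) = 0.106, so δh = 54.1.
Q = h + u − w: δQ = √(δh² + δu² + δw²) = √(2930 + 44.9 + 169) = 56.1
Q = 413, so δQ/Q = 56.1/413 = 0.136.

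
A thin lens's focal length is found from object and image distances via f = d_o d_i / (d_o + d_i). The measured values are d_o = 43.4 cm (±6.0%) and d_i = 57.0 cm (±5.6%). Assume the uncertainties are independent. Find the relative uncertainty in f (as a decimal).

∂f/∂d_o = (d_i/(d_o+d_i))² = 0.322;  ∂f/∂d_i = (d_o/(d_o+d_i))² = 0.187
δf = √((∂f/∂d_o · δd_o)² + (∂f/∂d_i · δd_i)²) = √(0.704 + 0.356) = 1.03 cm
f = 24.6 cm, so δf/f = 1.03/24.6 = 0.0418.

0.0418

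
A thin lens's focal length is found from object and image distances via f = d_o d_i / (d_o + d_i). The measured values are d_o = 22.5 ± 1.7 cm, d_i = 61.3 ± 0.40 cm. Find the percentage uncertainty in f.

∂f/∂d_o = (d_i/(d_o+d_i))² = 0.535;  ∂f/∂d_i = (d_o/(d_o+d_i))² = 0.0721
δf = √((∂f/∂d_o · δd_o)² + (∂f/∂d_i · δd_i)²) = √(0.827 + 0.000832) = 0.910 cm
f = 16.5 cm, so δf/f = 0.910/16.5 = 0.0553.

5.53%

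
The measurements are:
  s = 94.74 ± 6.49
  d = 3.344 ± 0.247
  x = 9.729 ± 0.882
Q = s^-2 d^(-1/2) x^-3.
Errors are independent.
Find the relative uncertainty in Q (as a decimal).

Products/powers → add relative errors in quadrature, weighted by exponent:
  (-2·δs/s)² = (-2×0.0685)² = 0.0188;  (−½·δd/d)² = (-0.5×0.0739)² = 0.00136;  (-3·δx/x)² = (-3×0.0907)² = 0.0740
δQ/Q = √(0.0941) = 0.307

0.307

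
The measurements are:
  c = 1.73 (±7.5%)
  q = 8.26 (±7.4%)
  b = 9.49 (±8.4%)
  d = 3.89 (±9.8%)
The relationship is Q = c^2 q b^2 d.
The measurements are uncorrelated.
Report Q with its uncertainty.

Relative error in a monomial: (δQ/Q)² = Σ (nᵢ · δxᵢ/xᵢ)².
  (2·δc/c)² = (2×0.0750)² = 0.0225;  (1·δq/q)² = (1×0.0740)² = 0.00548;  (2·δb/b)² = (2×0.0840)² = 0.0282;  (1·δd/d)² = (1×0.0980)² = 0.00960
δQ/Q = √(0.0658) = 0.257
Q = 8660, so δQ = 0.257 × 8660 = 2220.

8660 ± 2220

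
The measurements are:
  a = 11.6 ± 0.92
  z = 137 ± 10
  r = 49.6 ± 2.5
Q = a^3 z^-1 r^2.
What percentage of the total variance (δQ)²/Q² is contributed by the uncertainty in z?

(δQ/Q)² = (3·δa/a)² + (-1·δz/z)² + (2·δr/r)²
  a term: (3×0.0793)² = 0.0566
  z term: (-1×0.0730)² = 0.00533
  r term: (2×0.0504)² = 0.0102
Total = 0.0721. Share from z = 0.00533/0.0721 = 0.0739.

7.39%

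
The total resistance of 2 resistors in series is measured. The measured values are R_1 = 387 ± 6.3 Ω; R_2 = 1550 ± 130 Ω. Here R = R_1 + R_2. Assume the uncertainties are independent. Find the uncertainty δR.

130 Ω

Sums and differences: (δR)² = Σ (cᵢ δxᵢ)².
  (δR_1)² = 39.7;  (δR_2)² = 16900
δR = √(16900) = 130 Ω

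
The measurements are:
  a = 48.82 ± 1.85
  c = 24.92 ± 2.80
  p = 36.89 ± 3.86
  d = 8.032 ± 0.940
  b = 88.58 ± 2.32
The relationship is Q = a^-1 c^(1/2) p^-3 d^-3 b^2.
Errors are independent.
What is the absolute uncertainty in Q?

Since Q is a product/quotient, work with relative uncertainties:
  (-1·δa/a)² = (-1×0.0379)² = 0.00144;  (½·δc/c)² = (0.5×0.112)² = 0.00316;  (-3·δp/p)² = (-3×0.105)² = 0.0985;  (-3·δd/d)² = (-3×0.117)² = 0.123;  (2·δb/b)² = (2×0.0262)² = 0.00274
δQ/Q = √(0.229) = 0.479
Q = 3.084e-05, so δQ = 0.479 × 3.084e-05 = 1.48e-05.

1.48e-05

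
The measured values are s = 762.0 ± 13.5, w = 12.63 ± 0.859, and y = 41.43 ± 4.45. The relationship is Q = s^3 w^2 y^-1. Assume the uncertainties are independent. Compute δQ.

3.09e+08

Products/powers → add relative errors in quadrature, weighted by exponent:
  (3·δs/s)² = (3×0.0177)² = 0.00282;  (2·δw/w)² = (2×0.0680)² = 0.0185;  (-1·δy/y)² = (-1×0.107)² = 0.0115
δQ/Q = √(0.0329) = 0.181
Q = 1.704e+09, so δQ = 0.181 × 1.704e+09 = 3.09e+08.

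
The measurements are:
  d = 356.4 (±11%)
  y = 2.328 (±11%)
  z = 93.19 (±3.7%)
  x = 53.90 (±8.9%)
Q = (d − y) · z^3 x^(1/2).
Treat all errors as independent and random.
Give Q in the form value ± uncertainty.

(2.104 ± 0.343) × 10^9

Let u = d − y = 354.1. δu = √(δd² + δy²) = √(1540 + 0.0656) = 39.2, so δu/u = 0.111.
Q is then a monomial in u, z, x:
δQ/Q = √((δu/u)² + (3·δz/z)² + (½·δx/x)²) = √(0.0123 + 0.0123 + 0.00198) = 0.163
Q = 2.104e+09, so δQ = 0.163 × 2.104e+09 = 3.43e+08.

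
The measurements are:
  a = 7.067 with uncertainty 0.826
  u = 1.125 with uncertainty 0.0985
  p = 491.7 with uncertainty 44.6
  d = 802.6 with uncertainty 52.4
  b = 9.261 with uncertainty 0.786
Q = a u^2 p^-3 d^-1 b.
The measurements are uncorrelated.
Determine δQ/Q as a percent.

Each factor contributes (exponent × relative error)² to (δQ/Q)²:
  (1·δa/a)² = (1×0.117)² = 0.0137;  (2·δu/u)² = (2×0.0876)² = 0.0307;  (-3·δp/p)² = (-3×0.0907)² = 0.0740;  (-1·δd/d)² = (-1×0.0653)² = 0.00426;  (1·δb/b)² = (1×0.0849)² = 0.00720
δQ/Q = √(0.130) = 0.360

36.0%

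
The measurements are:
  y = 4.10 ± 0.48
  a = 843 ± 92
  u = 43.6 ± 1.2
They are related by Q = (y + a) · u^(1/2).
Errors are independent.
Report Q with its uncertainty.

Let w = y + a = 847. δw = √(δy² + δa²) = √(0.230 + 8460) = 92.0, so δw/w = 0.109.
Q is then a monomial in w, u:
δQ/Q = √((δw/w)² + (½·δu/u)²) = √(0.0118 + 0.000189) = 0.109
Q = 5590, so δQ = 0.109 × 5590 = 612.

5590 ± 612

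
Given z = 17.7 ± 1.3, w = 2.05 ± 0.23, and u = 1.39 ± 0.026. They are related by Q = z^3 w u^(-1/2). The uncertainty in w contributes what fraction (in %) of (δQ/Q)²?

20.6%

(δQ/Q)² = (3·δz/z)² + (1·δw/w)² + (−½·δu/u)²
  z term: (3×0.0734)² = 0.0485
  w term: (1×0.112)² = 0.0126
  u term: (-0.5×0.0187)² = 8.75e-05
Total = 0.0612. Share from w = 0.0126/0.0612 = 0.206.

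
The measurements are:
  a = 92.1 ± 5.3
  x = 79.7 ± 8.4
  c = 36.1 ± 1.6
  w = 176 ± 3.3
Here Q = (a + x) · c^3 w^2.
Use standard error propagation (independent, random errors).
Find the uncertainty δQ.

Let u = a + x = 172. δu = √(δa² + δx²) = √(28.1 + 70.6) = 9.93, so δu/u = 0.0578.
Q is then a monomial in u, c, w:
δQ/Q = √((δu/u)² + (3·δc/c)² + (2·δw/w)²) = √(0.00334 + 0.0177 + 0.00141) = 0.150
Q = 2.5e+11, so δQ = 0.150 × 2.5e+11 = 3.75e+10.

3.75e+10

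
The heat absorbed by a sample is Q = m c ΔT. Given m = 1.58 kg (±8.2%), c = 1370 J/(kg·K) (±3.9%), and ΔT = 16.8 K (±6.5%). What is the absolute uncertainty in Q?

4060 J

Q is a product of powers, so relative uncertainties combine in quadrature:
  (1·δm/m)² = (1×0.0820)² = 0.00672;  (1·δc/c)² = (1×0.0390)² = 0.00152;  (1·δΔT/ΔT)² = (1×0.0650)² = 0.00423
δQ/Q = √(0.0125) = 0.112
Q = 36400 J, so δQ = 0.112 × 36400 = 4060 J.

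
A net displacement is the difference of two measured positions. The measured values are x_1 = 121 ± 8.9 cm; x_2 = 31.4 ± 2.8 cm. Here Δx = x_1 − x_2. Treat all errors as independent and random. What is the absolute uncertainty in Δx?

9.33 cm

Absolute uncertainties add in quadrature for a linear combination:
  (δx_1)² = 79.2;  (δx_2)² = 7.84
δΔx = √(87.1) = 9.33 cm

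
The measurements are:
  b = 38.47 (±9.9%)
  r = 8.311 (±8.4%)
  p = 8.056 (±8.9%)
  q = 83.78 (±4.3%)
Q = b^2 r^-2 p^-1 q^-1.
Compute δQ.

Relative error in a monomial: (δQ/Q)² = Σ (nᵢ · δxᵢ/xᵢ)².
  (2·δb/b)² = (2×0.0990)² = 0.0392;  (-2·δr/r)² = (-2×0.0840)² = 0.0282;  (-1·δp/p)² = (-1×0.0890)² = 0.00792;  (-1·δq/q)² = (-1×0.0430)² = 0.00185
δQ/Q = √(0.0772) = 0.278
Q = 0.03175, so δQ = 0.278 × 0.03175 = 0.00882.

0.00882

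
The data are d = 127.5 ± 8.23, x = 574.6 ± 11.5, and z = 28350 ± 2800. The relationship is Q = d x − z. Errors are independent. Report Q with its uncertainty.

44910 ± 5690

Let p = d·x = 73260. δp/p = √((1·δd/d)² + (1·δx/x)²) = √(0.00417 + 0.000401) = 0.0676, so δp = 4950.
Q = p − z: δQ = √(δp² + δz²) = √(2.45e+07 + 7.84e+06) = 5690
Q = 44910.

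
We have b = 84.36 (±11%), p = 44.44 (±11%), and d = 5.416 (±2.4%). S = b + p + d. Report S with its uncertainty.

134.2 ± 10.5

Each term contributes (cᵢ δxᵢ)² to (δS)²:
  (δb)² = 86.1;  (δp)² = 23.9;  (δd)² = 0.0169
δS = √(110) = 10.5
S = 134.2.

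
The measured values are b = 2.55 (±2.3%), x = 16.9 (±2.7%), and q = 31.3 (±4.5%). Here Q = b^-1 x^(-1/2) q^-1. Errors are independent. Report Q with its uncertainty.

Since Q is a product/quotient, work with relative uncertainties:
  (-1·δb/b)² = (-1×0.0230)² = 0.000529;  (−½·δx/x)² = (-0.5×0.0270)² = 0.000182;  (-1·δq/q)² = (-1×0.0450)² = 0.00202
δQ/Q = √(0.00274) = 0.0523
Q = 0.00305, so δQ = 0.0523 × 0.00305 = 0.000159.

0.00305 ± 0.000159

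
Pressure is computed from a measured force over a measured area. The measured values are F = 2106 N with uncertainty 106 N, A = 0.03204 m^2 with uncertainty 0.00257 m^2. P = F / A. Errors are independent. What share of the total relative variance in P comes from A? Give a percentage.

71.7%

(δP/P)² = (1·δF/F)² + (-1·δA/A)²
  F term: (1×0.0503)² = 0.00253
  A term: (-1×0.0802)² = 0.00643
Total = 0.00897. Share from A = 0.00643/0.00897 = 0.717.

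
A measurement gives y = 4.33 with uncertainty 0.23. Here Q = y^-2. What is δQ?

0.00567

Q ∝ y^-2, so δQ/Q = |-2| · δy/y = 2 × 0.0531 = 0.106.
Q = 0.0533, so δQ = 0.106 × 0.0533 = 0.00567.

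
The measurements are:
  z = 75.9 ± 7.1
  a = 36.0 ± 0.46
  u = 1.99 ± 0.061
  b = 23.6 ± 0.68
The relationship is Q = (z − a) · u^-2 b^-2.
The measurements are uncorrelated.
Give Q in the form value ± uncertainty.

Let w = z − a = 39.9. δw = √(δz² + δa²) = √(50.4 + 0.212) = 7.11, so δw/w = 0.178.
Q is then a monomial in w, u, b:
δQ/Q = √((δw/w)² + (-2·δu/u)² + (-2·δb/b)²) = √(0.0318 + 0.00376 + 0.00332) = 0.197
Q = 0.0181, so δQ = 0.197 × 0.0181 = 0.00357.

0.0181 ± 0.00357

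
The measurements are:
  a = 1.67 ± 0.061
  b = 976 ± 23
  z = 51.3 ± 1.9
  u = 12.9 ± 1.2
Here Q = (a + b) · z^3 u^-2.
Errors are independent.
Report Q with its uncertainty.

(7.93 ± 1.73) × 10^5

Let w = a + b = 978. δw = √(δa² + δb²) = √(0.00372 + 529) = 23.0, so δw/w = 0.0235.
Q is then a monomial in w, z, u:
δQ/Q = √((δw/w)² + (3·δz/z)² + (-2·δu/u)²) = √(0.000553 + 0.0123 + 0.0346) = 0.218
Q = 7.93e+05, so δQ = 0.218 × 7.93e+05 = 1.73e+05.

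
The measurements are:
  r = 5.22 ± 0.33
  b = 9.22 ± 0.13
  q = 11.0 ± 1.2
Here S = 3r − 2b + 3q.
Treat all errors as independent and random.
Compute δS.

3.74

Sums and differences: (δS)² = Σ (cᵢ δxᵢ)².
  (3·δr)² = 0.980;  (2·δb)² = 0.0676;  (3·δq)² = 13.0
δS = √(14.0) = 3.74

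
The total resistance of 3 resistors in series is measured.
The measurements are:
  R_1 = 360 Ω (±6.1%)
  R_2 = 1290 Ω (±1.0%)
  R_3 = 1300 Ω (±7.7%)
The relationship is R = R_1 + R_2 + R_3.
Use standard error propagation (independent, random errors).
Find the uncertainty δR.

Each term contributes (cᵢ δxᵢ)² to (δR)²:
  (δR_1)² = 482;  (δR_2)² = 166;  (δR_3)² = 10000
δR = √(10700) = 103 Ω

103 Ω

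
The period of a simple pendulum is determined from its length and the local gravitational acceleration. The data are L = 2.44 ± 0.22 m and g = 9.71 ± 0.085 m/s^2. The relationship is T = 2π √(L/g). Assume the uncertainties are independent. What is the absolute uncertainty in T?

0.143 s

For a monomial T ∝ L^(1/2), g^(-1/2), fractional errors add in quadrature:
  (½·δL/L)² = (0.5×0.0902)² = 0.00203;  (−½·δg/g)² = (-0.5×0.00875)² = 1.92e-05
δT/T = √(0.00205) = 0.0453
T = 3.15 s, so δT = 0.0453 × 3.15 = 0.143 s.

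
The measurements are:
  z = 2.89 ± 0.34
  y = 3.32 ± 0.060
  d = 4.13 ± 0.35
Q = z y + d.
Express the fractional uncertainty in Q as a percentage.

8.70%

Let p = z·y = 9.59. δp/p = √((1·δz/z)² + (1·δy/y)²) = √(0.0138 + 0.000327) = 0.119, so δp = 1.14.
Q = p + d: δQ = √(δp² + δd²) = √(1.30 + 0.122) = 1.19
Q = 13.7, so δQ/Q = 1.19/13.7 = 0.0870.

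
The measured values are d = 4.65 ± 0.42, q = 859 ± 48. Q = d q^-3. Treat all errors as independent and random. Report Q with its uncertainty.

Q is a product of powers, so relative uncertainties combine in quadrature:
  (1·δd/d)² = (1×0.0903)² = 0.00816;  (-3·δq/q)² = (-3×0.0559)² = 0.0281
δQ/Q = √(0.0363) = 0.190
Q = 7.34e-09, so δQ = 0.190 × 7.34e-09 = 1.4e-09.

(7.34 ± 1.40) × 10^-9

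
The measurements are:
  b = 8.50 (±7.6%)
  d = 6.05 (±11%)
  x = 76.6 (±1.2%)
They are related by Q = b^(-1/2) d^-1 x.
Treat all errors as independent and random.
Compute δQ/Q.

0.117

Q is a product of powers, so relative uncertainties combine in quadrature:
  (−½·δb/b)² = (-0.5×0.0760)² = 0.00144;  (-1·δd/d)² = (-1×0.110)² = 0.0121;  (1·δx/x)² = (1×0.0120)² = 0.000144
δQ/Q = √(0.0137) = 0.117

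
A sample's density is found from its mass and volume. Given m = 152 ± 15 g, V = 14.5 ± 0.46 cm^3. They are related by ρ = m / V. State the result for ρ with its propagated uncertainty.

10.5 ± 1.09 g/cm^3

Since ρ is a product/quotient, work with relative uncertainties:
  (1·δm/m)² = (1×0.0987)² = 0.00974;  (-1·δV/V)² = (-1×0.0317)² = 0.00101
δρ/ρ = √(0.0107) = 0.104
ρ = 10.5 g/cm^3, so δρ = 0.104 × 10.5 = 1.09 g/cm^3.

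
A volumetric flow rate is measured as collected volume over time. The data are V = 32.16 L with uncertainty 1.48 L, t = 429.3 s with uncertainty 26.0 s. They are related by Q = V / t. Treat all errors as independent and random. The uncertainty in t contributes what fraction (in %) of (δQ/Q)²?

63.4%

(δQ/Q)² = (1·δV/V)² + (-1·δt/t)²
  V term: (1×0.0460)² = 0.00212
  t term: (-1×0.0606)² = 0.00367
Total = 0.00579. Share from t = 0.00367/0.00579 = 0.634.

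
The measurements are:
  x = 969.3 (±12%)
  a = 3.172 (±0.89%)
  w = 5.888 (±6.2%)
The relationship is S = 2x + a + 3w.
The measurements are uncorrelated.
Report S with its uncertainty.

S is a linear combination, so absolute uncertainties add in quadrature:
  (2·δx)² = 54100;  (δa)² = 0.000797;  (3·δw)² = 1.20
δS = √(54100) = 233
S = 1959.

1959 ± 233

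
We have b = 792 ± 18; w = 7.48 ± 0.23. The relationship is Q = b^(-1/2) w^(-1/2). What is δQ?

0.000248

Relative error in a monomial: (δQ/Q)² = Σ (nᵢ · δxᵢ/xᵢ)².
  (−½·δb/b)² = (-0.5×0.0227)² = 0.000129;  (−½·δw/w)² = (-0.5×0.0307)² = 0.000236
δQ/Q = √(0.000366) = 0.0191
Q = 0.0130, so δQ = 0.0191 × 0.0130 = 0.000248.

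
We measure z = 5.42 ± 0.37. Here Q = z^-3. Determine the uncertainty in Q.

Each factor contributes (exponent × relative error)² to (δQ/Q)²:
  (-3·δz/z)² = (-3×0.0683)² = 0.0419
δQ/Q = √(0.0419) = 0.205
Q = 0.00628, so δQ = 0.205 × 0.00628 = 0.00129.

0.00129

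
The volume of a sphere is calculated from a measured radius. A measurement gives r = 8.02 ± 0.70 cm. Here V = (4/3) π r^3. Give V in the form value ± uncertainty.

V ∝ r^3, so δV/V = |3| · δr/r = 3 × 0.0873 = 0.262.
V = 2160 cm^3, so δV = 0.262 × 2160 = 566 cm^3.

2160 ± 566 cm^3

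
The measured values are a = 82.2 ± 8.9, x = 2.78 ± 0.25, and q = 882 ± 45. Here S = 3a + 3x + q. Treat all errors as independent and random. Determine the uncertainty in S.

52.3

Absolute uncertainties add in quadrature for a linear combination:
  (3·δa)² = 713;  (3·δx)² = 0.562;  (δq)² = 2020
δS = √(2740) = 52.3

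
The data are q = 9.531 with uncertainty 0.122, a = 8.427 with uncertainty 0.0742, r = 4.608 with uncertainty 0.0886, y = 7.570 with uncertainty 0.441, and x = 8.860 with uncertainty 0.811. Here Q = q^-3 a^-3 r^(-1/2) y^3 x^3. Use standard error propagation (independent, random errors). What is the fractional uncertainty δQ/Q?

0.329

Products/powers → add relative errors in quadrature, weighted by exponent:
  (-3·δq/q)² = (-3×0.0128)² = 0.00147;  (-3·δa/a)² = (-3×0.00881)² = 0.000698;  (−½·δr/r)² = (-0.5×0.0192)² = 9.24e-05;  (3·δy/y)² = (3×0.0583)² = 0.0305;  (3·δx/x)² = (3×0.0915)² = 0.0754
δQ/Q = √(0.108) = 0.329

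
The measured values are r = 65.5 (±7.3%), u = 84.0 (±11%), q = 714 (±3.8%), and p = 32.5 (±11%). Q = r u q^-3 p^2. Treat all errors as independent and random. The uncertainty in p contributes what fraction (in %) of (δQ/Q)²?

61.4%

(δQ/Q)² = (1·δr/r)² + (1·δu/u)² + (-3·δq/q)² + (2·δp/p)²
  r term: (1×0.0730)² = 0.00533
  u term: (1×0.110)² = 0.0121
  q term: (-3×0.0380)² = 0.0130
  p term: (2×0.110)² = 0.0484
Total = 0.0788. Share from p = 0.0484/0.0788 = 0.614.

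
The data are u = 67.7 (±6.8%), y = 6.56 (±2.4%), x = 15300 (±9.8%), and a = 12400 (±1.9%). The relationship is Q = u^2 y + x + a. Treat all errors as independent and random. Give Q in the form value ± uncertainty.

Let p = u^2·y = 30100. δp/p = √((2·δu/u)² + (1·δy/y)²) = √(0.0185 + 0.000576) = 0.138, so δp = 4150.
Q = p + x + a: δQ = √(δp² + δx² + δa²) = √(1.72e+07 + 2.25e+06 + 55500) = 4420
Q = 57800.

57800 ± 4420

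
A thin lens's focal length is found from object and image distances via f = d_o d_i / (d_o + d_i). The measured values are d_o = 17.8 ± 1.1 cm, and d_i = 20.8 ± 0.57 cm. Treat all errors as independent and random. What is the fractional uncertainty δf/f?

∂f/∂d_o = (d_i/(d_o+d_i))² = 0.290;  ∂f/∂d_i = (d_o/(d_o+d_i))² = 0.213
δf = √((∂f/∂d_o · δd_o)² + (∂f/∂d_i · δd_i)²) = √(0.102 + 0.0147) = 0.342 cm
f = 9.59 cm, so δf/f = 0.342/9.59 = 0.0356.

0.0356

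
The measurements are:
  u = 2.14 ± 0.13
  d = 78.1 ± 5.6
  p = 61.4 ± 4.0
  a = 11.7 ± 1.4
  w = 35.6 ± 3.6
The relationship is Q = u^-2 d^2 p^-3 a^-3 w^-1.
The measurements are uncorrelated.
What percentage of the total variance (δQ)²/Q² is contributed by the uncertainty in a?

(δQ/Q)² = (-2·δu/u)² + (2·δd/d)² + (-3·δp/p)² + (-3·δa/a)² + (-1·δw/w)²
  u term: (-2×0.0607)² = 0.0148
  d term: (2×0.0717)² = 0.0206
  p term: (-3×0.0651)² = 0.0382
  a term: (-3×0.120)² = 0.129
  w term: (-1×0.101)² = 0.0102
Total = 0.213. Share from a = 0.129/0.213 = 0.606.

60.6%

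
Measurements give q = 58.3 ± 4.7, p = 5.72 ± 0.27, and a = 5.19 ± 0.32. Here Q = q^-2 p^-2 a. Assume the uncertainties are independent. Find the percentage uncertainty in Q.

Each factor contributes (exponent × relative error)² to (δQ/Q)²:
  (-2·δq/q)² = (-2×0.0806)² = 0.0260;  (-2·δp/p)² = (-2×0.0472)² = 0.00891;  (1·δa/a)² = (1×0.0617)² = 0.00380
δQ/Q = √(0.0387) = 0.197

19.7%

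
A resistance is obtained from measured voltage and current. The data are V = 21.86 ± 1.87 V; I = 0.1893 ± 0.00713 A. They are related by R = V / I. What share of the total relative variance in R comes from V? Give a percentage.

83.8%

(δR/R)² = (1·δV/V)² + (-1·δI/I)²
  V term: (1×0.0855)² = 0.00732
  I term: (-1×0.0377)² = 0.00142
Total = 0.00874. Share from V = 0.00732/0.00874 = 0.838.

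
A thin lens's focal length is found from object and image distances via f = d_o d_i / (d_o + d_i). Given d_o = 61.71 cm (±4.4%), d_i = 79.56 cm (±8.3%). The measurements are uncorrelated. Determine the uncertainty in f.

∂f/∂d_o = (d_i/(d_o+d_i))² = 0.317;  ∂f/∂d_i = (d_o/(d_o+d_i))² = 0.191
δf = √((∂f/∂d_o · δd_o)² + (∂f/∂d_i · δd_i)²) = √(0.742 + 1.59) = 1.53 cm

1.53 cm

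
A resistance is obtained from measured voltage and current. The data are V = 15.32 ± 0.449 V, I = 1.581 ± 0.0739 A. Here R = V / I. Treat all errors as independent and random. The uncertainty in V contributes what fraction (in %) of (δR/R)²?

(δR/R)² = (1·δV/V)² + (-1·δI/I)²
  V term: (1×0.0293)² = 0.000859
  I term: (-1×0.0467)² = 0.00218
Total = 0.00304. Share from V = 0.000859/0.00304 = 0.282.

28.2%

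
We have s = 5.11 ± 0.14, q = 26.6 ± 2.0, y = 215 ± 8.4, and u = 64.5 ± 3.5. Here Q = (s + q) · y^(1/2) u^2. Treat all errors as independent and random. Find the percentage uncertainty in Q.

Let w = s + q = 31.7. δw = √(δs² + δq²) = √(0.0196 + 4.00) = 2.00, so δw/w = 0.0632.
Q is then a monomial in w, y, u:
δQ/Q = √((δw/w)² + (½·δy/y)² + (2·δu/u)²) = √(0.00400 + 0.000382 + 0.0118) = 0.127

12.7%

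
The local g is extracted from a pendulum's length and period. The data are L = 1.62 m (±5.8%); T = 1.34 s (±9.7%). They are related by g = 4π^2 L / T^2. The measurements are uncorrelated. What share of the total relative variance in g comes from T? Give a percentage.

(δg/g)² = (1·δL/L)² + (-2·δT/T)²
  L term: (1×0.0580)² = 0.00336
  T term: (-2×0.0970)² = 0.0376
Total = 0.0410. Share from T = 0.0376/0.0410 = 0.918.

91.8%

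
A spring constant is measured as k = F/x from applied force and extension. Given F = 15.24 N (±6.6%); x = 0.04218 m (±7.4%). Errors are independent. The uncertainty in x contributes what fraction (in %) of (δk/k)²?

55.7%

(δk/k)² = (1·δF/F)² + (-1·δx/x)²
  F term: (1×0.0660)² = 0.00436
  x term: (-1×0.0740)² = 0.00548
Total = 0.00983. Share from x = 0.00548/0.00983 = 0.557.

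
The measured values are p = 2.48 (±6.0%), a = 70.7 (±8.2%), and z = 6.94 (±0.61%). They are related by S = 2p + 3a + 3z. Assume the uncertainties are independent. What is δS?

17.4

For a sum/difference, combine absolute errors in quadrature:
  (2·δp)² = 0.0886;  (3·δa)² = 302;  (3·δz)² = 0.0161
δS = √(303) = 17.4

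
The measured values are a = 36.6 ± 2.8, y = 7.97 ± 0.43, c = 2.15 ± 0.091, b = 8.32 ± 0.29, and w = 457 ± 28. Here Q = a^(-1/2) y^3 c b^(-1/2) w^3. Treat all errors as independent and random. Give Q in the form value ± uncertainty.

(5.95 ± 1.50) × 10^9

Since Q is a product/quotient, work with relative uncertainties:
  (−½·δa/a)² = (-0.5×0.0765)² = 0.00146;  (3·δy/y)² = (3×0.0540)² = 0.0262;  (1·δc/c)² = (1×0.0423)² = 0.00179;  (−½·δb/b)² = (-0.5×0.0349)² = 0.000304;  (3·δw/w)² = (3×0.0613)² = 0.0338
δQ/Q = √(0.0635) = 0.252
Q = 5.95e+09, so δQ = 0.252 × 5.95e+09 = 1.5e+09.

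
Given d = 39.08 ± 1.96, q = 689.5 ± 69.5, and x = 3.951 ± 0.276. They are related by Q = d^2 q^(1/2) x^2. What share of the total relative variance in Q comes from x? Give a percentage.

(δQ/Q)² = (2·δd/d)² + (½·δq/q)² + (2·δx/x)²
  d term: (2×0.0502)² = 0.0101
  q term: (0.5×0.101)² = 0.00254
  x term: (2×0.0699)² = 0.0195
Total = 0.0321. Share from x = 0.0195/0.0321 = 0.608.

60.8%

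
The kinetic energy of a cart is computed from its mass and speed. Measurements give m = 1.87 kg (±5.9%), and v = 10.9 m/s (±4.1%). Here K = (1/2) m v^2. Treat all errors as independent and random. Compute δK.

K is a product of powers, so relative uncertainties combine in quadrature:
  (1·δm/m)² = (1×0.0590)² = 0.00348;  (2·δv/v)² = (2×0.0410)² = 0.00672
δK/K = √(0.0102) = 0.101
K = 111 J, so δK = 0.101 × 111 = 11.2 J.

11.2 J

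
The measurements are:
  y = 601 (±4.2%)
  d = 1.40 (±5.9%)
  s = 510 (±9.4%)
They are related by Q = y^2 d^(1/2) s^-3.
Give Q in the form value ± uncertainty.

Each factor contributes (exponent × relative error)² to (δQ/Q)²:
  (2·δy/y)² = (2×0.0420)² = 0.00706;  (½·δd/d)² = (0.5×0.0590)² = 0.000870;  (-3·δs/s)² = (-3×0.0940)² = 0.0795
δQ/Q = √(0.0875) = 0.296
Q = 0.00322, so δQ = 0.296 × 0.00322 = 0.000953.

0.00322 ± 0.000953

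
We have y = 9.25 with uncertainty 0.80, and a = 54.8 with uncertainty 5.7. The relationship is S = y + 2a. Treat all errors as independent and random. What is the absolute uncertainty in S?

Each term contributes (cᵢ δxᵢ)² to (δS)²:
  (δy)² = 0.640;  (2·δa)² = 130
δS = √(131) = 11.4

11.4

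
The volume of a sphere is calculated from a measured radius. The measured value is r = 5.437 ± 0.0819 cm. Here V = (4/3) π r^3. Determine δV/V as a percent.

Since V is a product/quotient, work with relative uncertainties:
  (3·δr/r)² = (3×0.0151)² = 0.00204
δV/V = √(0.00204) = 0.0452

4.52%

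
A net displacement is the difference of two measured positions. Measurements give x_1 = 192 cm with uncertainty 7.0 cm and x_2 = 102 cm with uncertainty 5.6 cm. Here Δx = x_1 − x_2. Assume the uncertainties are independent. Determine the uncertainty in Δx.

8.96 cm

Absolute uncertainties add in quadrature for a linear combination:
  (δx_1)² = 49.0;  (δx_2)² = 31.4
δΔx = √(80.4) = 8.96 cm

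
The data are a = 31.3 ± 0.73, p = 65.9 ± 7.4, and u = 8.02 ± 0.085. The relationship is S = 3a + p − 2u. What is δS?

7.72

Absolute uncertainties add in quadrature for a linear combination:
  (3·δa)² = 4.80;  (δp)² = 54.8;  (2·δu)² = 0.0289
δS = √(59.6) = 7.72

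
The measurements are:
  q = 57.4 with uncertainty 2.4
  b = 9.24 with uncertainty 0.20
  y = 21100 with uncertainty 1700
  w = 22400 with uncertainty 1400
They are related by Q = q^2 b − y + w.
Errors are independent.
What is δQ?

3430

Let p = q^2·b = 30400. δp/p = √((2·δq/q)² + (1·δb/b)²) = √(0.00699 + 0.000469) = 0.0864, so δp = 2630.
Q = p − y + w: δQ = √(δp² + δy² + δw²) = √(6.92e+06 + 2.89e+06 + 1.96e+06) = 3430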